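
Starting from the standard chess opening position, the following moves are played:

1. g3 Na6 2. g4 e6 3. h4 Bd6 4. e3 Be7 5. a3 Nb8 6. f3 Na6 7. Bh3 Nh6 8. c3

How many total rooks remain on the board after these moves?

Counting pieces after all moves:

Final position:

  a b c d e f g h
  ─────────────────
8│♜ · ♝ ♛ ♚ · · ♜│8
7│♟ ♟ ♟ ♟ ♝ ♟ ♟ ♟│7
6│♞ · · · ♟ · · ♞│6
5│· · · · · · · ·│5
4│· · · · · · ♙ ♙│4
3│♙ · ♙ · ♙ ♙ · ♗│3
2│· ♙ · ♙ · · · ·│2
1│♖ ♘ ♗ ♕ ♔ · ♘ ♖│1
  ─────────────────
  a b c d e f g h


4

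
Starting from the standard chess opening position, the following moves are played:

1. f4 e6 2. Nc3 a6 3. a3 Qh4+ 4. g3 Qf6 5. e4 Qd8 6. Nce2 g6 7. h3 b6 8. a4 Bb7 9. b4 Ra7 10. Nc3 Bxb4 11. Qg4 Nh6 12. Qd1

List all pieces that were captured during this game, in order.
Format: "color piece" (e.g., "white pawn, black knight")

Tracking captures:
  Bxb4: captured white pawn

white pawn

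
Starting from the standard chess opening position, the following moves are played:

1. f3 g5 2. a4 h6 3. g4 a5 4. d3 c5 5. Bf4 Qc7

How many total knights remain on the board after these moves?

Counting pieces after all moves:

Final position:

  a b c d e f g h
  ─────────────────
8│♜ ♞ ♝ · ♚ ♝ ♞ ♜│8
7│· ♟ ♛ ♟ ♟ ♟ · ·│7
6│· · · · · · · ♟│6
5│♟ · ♟ · · · ♟ ·│5
4│♙ · · · · ♗ ♙ ·│4
3│· · · ♙ · ♙ · ·│3
2│· ♙ ♙ · ♙ · · ♙│2
1│♖ ♘ · ♕ ♔ ♗ ♘ ♖│1
  ─────────────────
  a b c d e f g h


4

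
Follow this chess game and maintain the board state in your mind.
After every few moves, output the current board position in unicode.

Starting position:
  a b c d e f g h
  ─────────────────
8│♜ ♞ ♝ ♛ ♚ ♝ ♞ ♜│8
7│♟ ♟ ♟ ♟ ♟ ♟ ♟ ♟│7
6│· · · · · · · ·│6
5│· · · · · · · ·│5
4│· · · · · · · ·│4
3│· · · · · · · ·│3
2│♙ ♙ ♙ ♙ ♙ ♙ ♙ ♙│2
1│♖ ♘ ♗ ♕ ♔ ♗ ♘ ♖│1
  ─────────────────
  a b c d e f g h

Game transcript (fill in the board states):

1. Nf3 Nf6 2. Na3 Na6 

  a b c d e f g h
  ─────────────────
8│♜ · ♝ ♛ ♚ ♝ · ♜│8
7│♟ ♟ ♟ ♟ ♟ ♟ ♟ ♟│7
6│♞ · · · · ♞ · ·│6
5│· · · · · · · ·│5
4│· · · · · · · ·│4
3│♘ · · · · ♘ · ·│3
2│♙ ♙ ♙ ♙ ♙ ♙ ♙ ♙│2
1│♖ · ♗ ♕ ♔ ♗ · ♖│1
  ─────────────────
  a b c d e f g h

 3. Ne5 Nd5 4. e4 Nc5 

  a b c d e f g h
  ─────────────────
8│♜ · ♝ ♛ ♚ ♝ · ♜│8
7│♟ ♟ ♟ ♟ ♟ ♟ ♟ ♟│7
6│· · · · · · · ·│6
5│· · ♞ ♞ ♘ · · ·│5
4│· · · · ♙ · · ·│4
3│♘ · · · · · · ·│3
2│♙ ♙ ♙ ♙ · ♙ ♙ ♙│2
1│♖ · ♗ ♕ ♔ ♗ · ♖│1
  ─────────────────
  a b c d e f g h

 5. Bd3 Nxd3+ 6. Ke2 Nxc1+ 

  a b c d e f g h
  ─────────────────
8│♜ · ♝ ♛ ♚ ♝ · ♜│8
7│♟ ♟ ♟ ♟ ♟ ♟ ♟ ♟│7
6│· · · · · · · ·│6
5│· · · ♞ ♘ · · ·│5
4│· · · · ♙ · · ·│4
3│♘ · · · · · · ·│3
2│♙ ♙ ♙ ♙ ♔ ♙ ♙ ♙│2
1│♖ · ♞ ♕ · · · ♖│1
  ─────────────────
  a b c d e f g h

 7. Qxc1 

  a b c d e f g h
  ─────────────────
8│♜ · ♝ ♛ ♚ ♝ · ♜│8
7│♟ ♟ ♟ ♟ ♟ ♟ ♟ ♟│7
6│· · · · · · · ·│6
5│· · · ♞ ♘ · · ·│5
4│· · · · ♙ · · ·│4
3│♘ · · · · · · ·│3
2│♙ ♙ ♙ ♙ ♔ ♙ ♙ ♙│2
1│♖ · ♕ · · · · ♖│1
  ─────────────────
  a b c d e f g h


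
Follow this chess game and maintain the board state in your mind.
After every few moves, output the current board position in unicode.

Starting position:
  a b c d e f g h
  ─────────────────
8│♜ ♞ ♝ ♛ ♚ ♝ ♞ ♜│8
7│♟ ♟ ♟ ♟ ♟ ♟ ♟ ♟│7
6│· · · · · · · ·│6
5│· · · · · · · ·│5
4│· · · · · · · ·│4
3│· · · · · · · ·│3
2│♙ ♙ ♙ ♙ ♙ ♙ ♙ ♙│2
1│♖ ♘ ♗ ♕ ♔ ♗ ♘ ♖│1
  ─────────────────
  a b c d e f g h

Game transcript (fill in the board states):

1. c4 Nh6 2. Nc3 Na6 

  a b c d e f g h
  ─────────────────
8│♜ · ♝ ♛ ♚ ♝ · ♜│8
7│♟ ♟ ♟ ♟ ♟ ♟ ♟ ♟│7
6│♞ · · · · · · ♞│6
5│· · · · · · · ·│5
4│· · ♙ · · · · ·│4
3│· · ♘ · · · · ·│3
2│♙ ♙ · ♙ ♙ ♙ ♙ ♙│2
1│♖ · ♗ ♕ ♔ ♗ ♘ ♖│1
  ─────────────────
  a b c d e f g h

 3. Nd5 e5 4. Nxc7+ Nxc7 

  a b c d e f g h
  ─────────────────
8│♜ · ♝ ♛ ♚ ♝ · ♜│8
7│♟ ♟ ♞ ♟ · ♟ ♟ ♟│7
6│· · · · · · · ♞│6
5│· · · · ♟ · · ·│5
4│· · ♙ · · · · ·│4
3│· · · · · · · ·│3
2│♙ ♙ · ♙ ♙ ♙ ♙ ♙│2
1│♖ · ♗ ♕ ♔ ♗ ♘ ♖│1
  ─────────────────
  a b c d e f g h

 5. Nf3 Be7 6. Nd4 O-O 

  a b c d e f g h
  ─────────────────
8│♜ · ♝ ♛ · ♜ ♚ ·│8
7│♟ ♟ ♞ ♟ ♝ ♟ ♟ ♟│7
6│· · · · · · · ♞│6
5│· · · · ♟ · · ·│5
4│· · ♙ ♘ · · · ·│4
3│· · · · · · · ·│3
2│♙ ♙ · ♙ ♙ ♙ ♙ ♙│2
1│♖ · ♗ ♕ ♔ ♗ · ♖│1
  ─────────────────
  a b c d e f g h

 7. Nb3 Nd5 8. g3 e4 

  a b c d e f g h
  ─────────────────
8│♜ · ♝ ♛ · ♜ ♚ ·│8
7│♟ ♟ · ♟ ♝ ♟ ♟ ♟│7
6│· · · · · · · ♞│6
5│· · · ♞ · · · ·│5
4│· · ♙ · ♟ · · ·│4
3│· ♘ · · · · ♙ ·│3
2│♙ ♙ · ♙ ♙ ♙ · ♙│2
1│♖ · ♗ ♕ ♔ ♗ · ♖│1
  ─────────────────
  a b c d e f g h

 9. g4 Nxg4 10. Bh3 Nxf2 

  a b c d e f g h
  ─────────────────
8│♜ · ♝ ♛ · ♜ ♚ ·│8
7│♟ ♟ · ♟ ♝ ♟ ♟ ♟│7
6│· · · · · · · ·│6
5│· · · ♞ · · · ·│5
4│· · ♙ · ♟ · · ·│4
3│· ♘ · · · · · ♗│3
2│♙ ♙ · ♙ ♙ ♞ · ♙│2
1│♖ · ♗ ♕ ♔ · · ♖│1
  ─────────────────
  a b c d e f g h



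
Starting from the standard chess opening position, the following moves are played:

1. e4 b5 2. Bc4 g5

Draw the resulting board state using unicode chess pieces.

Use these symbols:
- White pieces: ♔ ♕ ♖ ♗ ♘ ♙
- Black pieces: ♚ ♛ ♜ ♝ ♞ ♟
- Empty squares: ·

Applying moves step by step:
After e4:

♜ ♞ ♝ ♛ ♚ ♝ ♞ ♜
♟ ♟ ♟ ♟ ♟ ♟ ♟ ♟
· · · · · · · ·
· · · · · · · ·
· · · · ♙ · · ·
· · · · · · · ·
♙ ♙ ♙ ♙ · ♙ ♙ ♙
♖ ♘ ♗ ♕ ♔ ♗ ♘ ♖


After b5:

♜ ♞ ♝ ♛ ♚ ♝ ♞ ♜
♟ · ♟ ♟ ♟ ♟ ♟ ♟
· · · · · · · ·
· ♟ · · · · · ·
· · · · ♙ · · ·
· · · · · · · ·
♙ ♙ ♙ ♙ · ♙ ♙ ♙
♖ ♘ ♗ ♕ ♔ ♗ ♘ ♖


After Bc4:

♜ ♞ ♝ ♛ ♚ ♝ ♞ ♜
♟ · ♟ ♟ ♟ ♟ ♟ ♟
· · · · · · · ·
· ♟ · · · · · ·
· · ♗ · ♙ · · ·
· · · · · · · ·
♙ ♙ ♙ ♙ · ♙ ♙ ♙
♖ ♘ ♗ ♕ ♔ · ♘ ♖


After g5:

♜ ♞ ♝ ♛ ♚ ♝ ♞ ♜
♟ · ♟ ♟ ♟ ♟ · ♟
· · · · · · · ·
· ♟ · · · · ♟ ·
· · ♗ · ♙ · · ·
· · · · · · · ·
♙ ♙ ♙ ♙ · ♙ ♙ ♙
♖ ♘ ♗ ♕ ♔ · ♘ ♖



  a b c d e f g h
  ─────────────────
8│♜ ♞ ♝ ♛ ♚ ♝ ♞ ♜│8
7│♟ · ♟ ♟ ♟ ♟ · ♟│7
6│· · · · · · · ·│6
5│· ♟ · · · · ♟ ·│5
4│· · ♗ · ♙ · · ·│4
3│· · · · · · · ·│3
2│♙ ♙ ♙ ♙ · ♙ ♙ ♙│2
1│♖ ♘ ♗ ♕ ♔ · ♘ ♖│1
  ─────────────────
  a b c d e f g h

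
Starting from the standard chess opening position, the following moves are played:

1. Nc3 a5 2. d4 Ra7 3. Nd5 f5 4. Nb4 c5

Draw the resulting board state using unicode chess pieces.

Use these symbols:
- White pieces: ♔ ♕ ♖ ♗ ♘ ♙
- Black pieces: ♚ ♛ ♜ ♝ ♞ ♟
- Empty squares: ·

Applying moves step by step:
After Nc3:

♜ ♞ ♝ ♛ ♚ ♝ ♞ ♜
♟ ♟ ♟ ♟ ♟ ♟ ♟ ♟
· · · · · · · ·
· · · · · · · ·
· · · · · · · ·
· · ♘ · · · · ·
♙ ♙ ♙ ♙ ♙ ♙ ♙ ♙
♖ · ♗ ♕ ♔ ♗ ♘ ♖


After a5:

♜ ♞ ♝ ♛ ♚ ♝ ♞ ♜
· ♟ ♟ ♟ ♟ ♟ ♟ ♟
· · · · · · · ·
♟ · · · · · · ·
· · · · · · · ·
· · ♘ · · · · ·
♙ ♙ ♙ ♙ ♙ ♙ ♙ ♙
♖ · ♗ ♕ ♔ ♗ ♘ ♖


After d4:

♜ ♞ ♝ ♛ ♚ ♝ ♞ ♜
· ♟ ♟ ♟ ♟ ♟ ♟ ♟
· · · · · · · ·
♟ · · · · · · ·
· · · ♙ · · · ·
· · ♘ · · · · ·
♙ ♙ ♙ · ♙ ♙ ♙ ♙
♖ · ♗ ♕ ♔ ♗ ♘ ♖


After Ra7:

· ♞ ♝ ♛ ♚ ♝ ♞ ♜
♜ ♟ ♟ ♟ ♟ ♟ ♟ ♟
· · · · · · · ·
♟ · · · · · · ·
· · · ♙ · · · ·
· · ♘ · · · · ·
♙ ♙ ♙ · ♙ ♙ ♙ ♙
♖ · ♗ ♕ ♔ ♗ ♘ ♖


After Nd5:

· ♞ ♝ ♛ ♚ ♝ ♞ ♜
♜ ♟ ♟ ♟ ♟ ♟ ♟ ♟
· · · · · · · ·
♟ · · ♘ · · · ·
· · · ♙ · · · ·
· · · · · · · ·
♙ ♙ ♙ · ♙ ♙ ♙ ♙
♖ · ♗ ♕ ♔ ♗ ♘ ♖


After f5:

· ♞ ♝ ♛ ♚ ♝ ♞ ♜
♜ ♟ ♟ ♟ ♟ · ♟ ♟
· · · · · · · ·
♟ · · ♘ · ♟ · ·
· · · ♙ · · · ·
· · · · · · · ·
♙ ♙ ♙ · ♙ ♙ ♙ ♙
♖ · ♗ ♕ ♔ ♗ ♘ ♖


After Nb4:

· ♞ ♝ ♛ ♚ ♝ ♞ ♜
♜ ♟ ♟ ♟ ♟ · ♟ ♟
· · · · · · · ·
♟ · · · · ♟ · ·
· ♘ · ♙ · · · ·
· · · · · · · ·
♙ ♙ ♙ · ♙ ♙ ♙ ♙
♖ · ♗ ♕ ♔ ♗ ♘ ♖


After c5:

· ♞ ♝ ♛ ♚ ♝ ♞ ♜
♜ ♟ · ♟ ♟ · ♟ ♟
· · · · · · · ·
♟ · ♟ · · ♟ · ·
· ♘ · ♙ · · · ·
· · · · · · · ·
♙ ♙ ♙ · ♙ ♙ ♙ ♙
♖ · ♗ ♕ ♔ ♗ ♘ ♖



  a b c d e f g h
  ─────────────────
8│· ♞ ♝ ♛ ♚ ♝ ♞ ♜│8
7│♜ ♟ · ♟ ♟ · ♟ ♟│7
6│· · · · · · · ·│6
5│♟ · ♟ · · ♟ · ·│5
4│· ♘ · ♙ · · · ·│4
3│· · · · · · · ·│3
2│♙ ♙ ♙ · ♙ ♙ ♙ ♙│2
1│♖ · ♗ ♕ ♔ ♗ ♘ ♖│1
  ─────────────────
  a b c d e f g h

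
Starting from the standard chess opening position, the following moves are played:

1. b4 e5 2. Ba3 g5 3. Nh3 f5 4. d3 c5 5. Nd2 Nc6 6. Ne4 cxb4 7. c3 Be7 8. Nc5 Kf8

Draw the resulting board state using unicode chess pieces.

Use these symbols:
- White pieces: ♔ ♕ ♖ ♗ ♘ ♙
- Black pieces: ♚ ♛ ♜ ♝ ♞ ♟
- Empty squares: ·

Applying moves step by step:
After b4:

♜ ♞ ♝ ♛ ♚ ♝ ♞ ♜
♟ ♟ ♟ ♟ ♟ ♟ ♟ ♟
· · · · · · · ·
· · · · · · · ·
· ♙ · · · · · ·
· · · · · · · ·
♙ · ♙ ♙ ♙ ♙ ♙ ♙
♖ ♘ ♗ ♕ ♔ ♗ ♘ ♖


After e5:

♜ ♞ ♝ ♛ ♚ ♝ ♞ ♜
♟ ♟ ♟ ♟ · ♟ ♟ ♟
· · · · · · · ·
· · · · ♟ · · ·
· ♙ · · · · · ·
· · · · · · · ·
♙ · ♙ ♙ ♙ ♙ ♙ ♙
♖ ♘ ♗ ♕ ♔ ♗ ♘ ♖


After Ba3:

♜ ♞ ♝ ♛ ♚ ♝ ♞ ♜
♟ ♟ ♟ ♟ · ♟ ♟ ♟
· · · · · · · ·
· · · · ♟ · · ·
· ♙ · · · · · ·
♗ · · · · · · ·
♙ · ♙ ♙ ♙ ♙ ♙ ♙
♖ ♘ · ♕ ♔ ♗ ♘ ♖


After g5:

♜ ♞ ♝ ♛ ♚ ♝ ♞ ♜
♟ ♟ ♟ ♟ · ♟ · ♟
· · · · · · · ·
· · · · ♟ · ♟ ·
· ♙ · · · · · ·
♗ · · · · · · ·
♙ · ♙ ♙ ♙ ♙ ♙ ♙
♖ ♘ · ♕ ♔ ♗ ♘ ♖


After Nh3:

♜ ♞ ♝ ♛ ♚ ♝ ♞ ♜
♟ ♟ ♟ ♟ · ♟ · ♟
· · · · · · · ·
· · · · ♟ · ♟ ·
· ♙ · · · · · ·
♗ · · · · · · ♘
♙ · ♙ ♙ ♙ ♙ ♙ ♙
♖ ♘ · ♕ ♔ ♗ · ♖


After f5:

♜ ♞ ♝ ♛ ♚ ♝ ♞ ♜
♟ ♟ ♟ ♟ · · · ♟
· · · · · · · ·
· · · · ♟ ♟ ♟ ·
· ♙ · · · · · ·
♗ · · · · · · ♘
♙ · ♙ ♙ ♙ ♙ ♙ ♙
♖ ♘ · ♕ ♔ ♗ · ♖


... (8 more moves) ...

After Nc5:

♜ · ♝ ♛ ♚ · ♞ ♜
♟ ♟ · ♟ ♝ · · ♟
· · ♞ · · · · ·
· · ♘ · ♟ ♟ ♟ ·
· ♟ · · · · · ·
♗ · ♙ ♙ · · · ♘
♙ · · · ♙ ♙ ♙ ♙
♖ · · ♕ ♔ ♗ · ♖


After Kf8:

♜ · ♝ ♛ · ♚ ♞ ♜
♟ ♟ · ♟ ♝ · · ♟
· · ♞ · · · · ·
· · ♘ · ♟ ♟ ♟ ·
· ♟ · · · · · ·
♗ · ♙ ♙ · · · ♘
♙ · · · ♙ ♙ ♙ ♙
♖ · · ♕ ♔ ♗ · ♖



  a b c d e f g h
  ─────────────────
8│♜ · ♝ ♛ · ♚ ♞ ♜│8
7│♟ ♟ · ♟ ♝ · · ♟│7
6│· · ♞ · · · · ·│6
5│· · ♘ · ♟ ♟ ♟ ·│5
4│· ♟ · · · · · ·│4
3│♗ · ♙ ♙ · · · ♘│3
2│♙ · · · ♙ ♙ ♙ ♙│2
1│♖ · · ♕ ♔ ♗ · ♖│1
  ─────────────────
  a b c d e f g h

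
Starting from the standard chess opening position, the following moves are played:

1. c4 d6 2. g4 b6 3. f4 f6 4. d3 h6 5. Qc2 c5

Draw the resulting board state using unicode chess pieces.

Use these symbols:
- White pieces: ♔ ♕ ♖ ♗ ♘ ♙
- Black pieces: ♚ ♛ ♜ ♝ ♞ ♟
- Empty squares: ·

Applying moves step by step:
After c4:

♜ ♞ ♝ ♛ ♚ ♝ ♞ ♜
♟ ♟ ♟ ♟ ♟ ♟ ♟ ♟
· · · · · · · ·
· · · · · · · ·
· · ♙ · · · · ·
· · · · · · · ·
♙ ♙ · ♙ ♙ ♙ ♙ ♙
♖ ♘ ♗ ♕ ♔ ♗ ♘ ♖


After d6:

♜ ♞ ♝ ♛ ♚ ♝ ♞ ♜
♟ ♟ ♟ · ♟ ♟ ♟ ♟
· · · ♟ · · · ·
· · · · · · · ·
· · ♙ · · · · ·
· · · · · · · ·
♙ ♙ · ♙ ♙ ♙ ♙ ♙
♖ ♘ ♗ ♕ ♔ ♗ ♘ ♖


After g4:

♜ ♞ ♝ ♛ ♚ ♝ ♞ ♜
♟ ♟ ♟ · ♟ ♟ ♟ ♟
· · · ♟ · · · ·
· · · · · · · ·
· · ♙ · · · ♙ ·
· · · · · · · ·
♙ ♙ · ♙ ♙ ♙ · ♙
♖ ♘ ♗ ♕ ♔ ♗ ♘ ♖


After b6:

♜ ♞ ♝ ♛ ♚ ♝ ♞ ♜
♟ · ♟ · ♟ ♟ ♟ ♟
· ♟ · ♟ · · · ·
· · · · · · · ·
· · ♙ · · · ♙ ·
· · · · · · · ·
♙ ♙ · ♙ ♙ ♙ · ♙
♖ ♘ ♗ ♕ ♔ ♗ ♘ ♖


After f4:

♜ ♞ ♝ ♛ ♚ ♝ ♞ ♜
♟ · ♟ · ♟ ♟ ♟ ♟
· ♟ · ♟ · · · ·
· · · · · · · ·
· · ♙ · · ♙ ♙ ·
· · · · · · · ·
♙ ♙ · ♙ ♙ · · ♙
♖ ♘ ♗ ♕ ♔ ♗ ♘ ♖


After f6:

♜ ♞ ♝ ♛ ♚ ♝ ♞ ♜
♟ · ♟ · ♟ · ♟ ♟
· ♟ · ♟ · ♟ · ·
· · · · · · · ·
· · ♙ · · ♙ ♙ ·
· · · · · · · ·
♙ ♙ · ♙ ♙ · · ♙
♖ ♘ ♗ ♕ ♔ ♗ ♘ ♖


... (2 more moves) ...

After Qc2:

♜ ♞ ♝ ♛ ♚ ♝ ♞ ♜
♟ · ♟ · ♟ · ♟ ·
· ♟ · ♟ · ♟ · ♟
· · · · · · · ·
· · ♙ · · ♙ ♙ ·
· · · ♙ · · · ·
♙ ♙ ♕ · ♙ · · ♙
♖ ♘ ♗ · ♔ ♗ ♘ ♖


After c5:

♜ ♞ ♝ ♛ ♚ ♝ ♞ ♜
♟ · · · ♟ · ♟ ·
· ♟ · ♟ · ♟ · ♟
· · ♟ · · · · ·
· · ♙ · · ♙ ♙ ·
· · · ♙ · · · ·
♙ ♙ ♕ · ♙ · · ♙
♖ ♘ ♗ · ♔ ♗ ♘ ♖



  a b c d e f g h
  ─────────────────
8│♜ ♞ ♝ ♛ ♚ ♝ ♞ ♜│8
7│♟ · · · ♟ · ♟ ·│7
6│· ♟ · ♟ · ♟ · ♟│6
5│· · ♟ · · · · ·│5
4│· · ♙ · · ♙ ♙ ·│4
3│· · · ♙ · · · ·│3
2│♙ ♙ ♕ · ♙ · · ♙│2
1│♖ ♘ ♗ · ♔ ♗ ♘ ♖│1
  ─────────────────
  a b c d e f g h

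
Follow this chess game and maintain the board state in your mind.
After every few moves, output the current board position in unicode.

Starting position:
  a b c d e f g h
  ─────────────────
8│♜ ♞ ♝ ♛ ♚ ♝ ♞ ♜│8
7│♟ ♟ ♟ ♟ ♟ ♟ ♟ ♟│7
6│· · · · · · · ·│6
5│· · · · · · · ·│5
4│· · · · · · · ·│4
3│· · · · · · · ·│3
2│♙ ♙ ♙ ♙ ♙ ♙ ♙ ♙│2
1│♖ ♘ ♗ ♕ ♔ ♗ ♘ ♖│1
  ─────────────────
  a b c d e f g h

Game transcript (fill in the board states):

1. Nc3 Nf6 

  a b c d e f g h
  ─────────────────
8│♜ ♞ ♝ ♛ ♚ ♝ · ♜│8
7│♟ ♟ ♟ ♟ ♟ ♟ ♟ ♟│7
6│· · · · · ♞ · ·│6
5│· · · · · · · ·│5
4│· · · · · · · ·│4
3│· · ♘ · · · · ·│3
2│♙ ♙ ♙ ♙ ♙ ♙ ♙ ♙│2
1│♖ · ♗ ♕ ♔ ♗ ♘ ♖│1
  ─────────────────
  a b c d e f g h

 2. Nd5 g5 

  a b c d e f g h
  ─────────────────
8│♜ ♞ ♝ ♛ ♚ ♝ · ♜│8
7│♟ ♟ ♟ ♟ ♟ ♟ · ♟│7
6│· · · · · ♞ · ·│6
5│· · · ♘ · · ♟ ·│5
4│· · · · · · · ·│4
3│· · · · · · · ·│3
2│♙ ♙ ♙ ♙ ♙ ♙ ♙ ♙│2
1│♖ · ♗ ♕ ♔ ♗ ♘ ♖│1
  ─────────────────
  a b c d e f g h

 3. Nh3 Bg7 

  a b c d e f g h
  ─────────────────
8│♜ ♞ ♝ ♛ ♚ · · ♜│8
7│♟ ♟ ♟ ♟ ♟ ♟ ♝ ♟│7
6│· · · · · ♞ · ·│6
5│· · · ♘ · · ♟ ·│5
4│· · · · · · · ·│4
3│· · · · · · · ♘│3
2│♙ ♙ ♙ ♙ ♙ ♙ ♙ ♙│2
1│♖ · ♗ ♕ ♔ ♗ · ♖│1
  ─────────────────
  a b c d e f g h

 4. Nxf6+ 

  a b c d e f g h
  ─────────────────
8│♜ ♞ ♝ ♛ ♚ · · ♜│8
7│♟ ♟ ♟ ♟ ♟ ♟ ♝ ♟│7
6│· · · · · ♘ · ·│6
5│· · · · · · ♟ ·│5
4│· · · · · · · ·│4
3│· · · · · · · ♘│3
2│♙ ♙ ♙ ♙ ♙ ♙ ♙ ♙│2
1│♖ · ♗ ♕ ♔ ♗ · ♖│1
  ─────────────────
  a b c d e f g h


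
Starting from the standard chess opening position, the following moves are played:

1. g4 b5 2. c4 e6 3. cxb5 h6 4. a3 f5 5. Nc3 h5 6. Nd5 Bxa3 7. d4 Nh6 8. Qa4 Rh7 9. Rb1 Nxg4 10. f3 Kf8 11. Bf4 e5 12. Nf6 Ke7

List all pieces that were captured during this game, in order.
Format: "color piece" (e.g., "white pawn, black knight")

Tracking captures:
  cxb5: captured black pawn
  Bxa3: captured white pawn
  Nxg4: captured white pawn

black pawn, white pawn, white pawn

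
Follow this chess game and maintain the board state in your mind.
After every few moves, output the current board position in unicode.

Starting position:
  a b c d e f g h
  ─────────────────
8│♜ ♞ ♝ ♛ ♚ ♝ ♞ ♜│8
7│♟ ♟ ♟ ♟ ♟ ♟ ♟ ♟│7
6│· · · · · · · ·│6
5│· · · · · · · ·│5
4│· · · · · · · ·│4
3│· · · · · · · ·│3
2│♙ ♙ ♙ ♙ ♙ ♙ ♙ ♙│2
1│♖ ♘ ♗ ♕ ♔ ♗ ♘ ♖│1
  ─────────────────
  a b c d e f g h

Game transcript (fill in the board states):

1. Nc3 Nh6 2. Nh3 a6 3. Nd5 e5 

  a b c d e f g h
  ─────────────────
8│♜ ♞ ♝ ♛ ♚ ♝ · ♜│8
7│· ♟ ♟ ♟ · ♟ ♟ ♟│7
6│♟ · · · · · · ♞│6
5│· · · ♘ ♟ · · ·│5
4│· · · · · · · ·│4
3│· · · · · · · ♘│3
2│♙ ♙ ♙ ♙ ♙ ♙ ♙ ♙│2
1│♖ · ♗ ♕ ♔ ♗ · ♖│1
  ─────────────────
  a b c d e f g h

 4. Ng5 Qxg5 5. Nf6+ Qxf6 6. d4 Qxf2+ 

  a b c d e f g h
  ─────────────────
8│♜ ♞ ♝ · ♚ ♝ · ♜│8
7│· ♟ ♟ ♟ · ♟ ♟ ♟│7
6│♟ · · · · · · ♞│6
5│· · · · ♟ · · ·│5
4│· · · ♙ · · · ·│4
3│· · · · · · · ·│3
2│♙ ♙ ♙ · ♙ ♛ ♙ ♙│2
1│♖ · ♗ ♕ ♔ ♗ · ♖│1
  ─────────────────
  a b c d e f g h

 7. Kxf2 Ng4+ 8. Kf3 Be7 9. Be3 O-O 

  a b c d e f g h
  ─────────────────
8│♜ ♞ ♝ · · ♜ ♚ ·│8
7│· ♟ ♟ ♟ ♝ ♟ ♟ ♟│7
6│♟ · · · · · · ·│6
5│· · · · ♟ · · ·│5
4│· · · ♙ · · ♞ ·│4
3│· · · · ♗ ♔ · ·│3
2│♙ ♙ ♙ · ♙ · ♙ ♙│2
1│♖ · · ♕ · ♗ · ♖│1
  ─────────────────
  a b c d e f g h

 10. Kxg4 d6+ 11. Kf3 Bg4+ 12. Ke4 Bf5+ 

  a b c d e f g h
  ─────────────────
8│♜ ♞ · · · ♜ ♚ ·│8
7│· ♟ ♟ · ♝ ♟ ♟ ♟│7
6│♟ · · ♟ · · · ·│6
5│· · · · ♟ ♝ · ·│5
4│· · · ♙ ♔ · · ·│4
3│· · · · ♗ · · ·│3
2│♙ ♙ ♙ · ♙ · ♙ ♙│2
1│♖ · · ♕ · ♗ · ♖│1
  ─────────────────
  a b c d e f g h

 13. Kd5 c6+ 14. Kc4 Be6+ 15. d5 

  a b c d e f g h
  ─────────────────
8│♜ ♞ · · · ♜ ♚ ·│8
7│· ♟ · · ♝ ♟ ♟ ♟│7
6│♟ · ♟ ♟ ♝ · · ·│6
5│· · · ♙ ♟ · · ·│5
4│· · ♔ · · · · ·│4
3│· · · · ♗ · · ·│3
2│♙ ♙ ♙ · ♙ · ♙ ♙│2
1│♖ · · ♕ · ♗ · ♖│1
  ─────────────────
  a b c d e f g h


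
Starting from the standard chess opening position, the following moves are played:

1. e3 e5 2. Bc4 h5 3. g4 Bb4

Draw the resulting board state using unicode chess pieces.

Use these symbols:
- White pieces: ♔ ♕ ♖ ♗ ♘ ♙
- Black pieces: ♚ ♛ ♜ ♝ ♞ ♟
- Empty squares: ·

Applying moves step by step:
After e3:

♜ ♞ ♝ ♛ ♚ ♝ ♞ ♜
♟ ♟ ♟ ♟ ♟ ♟ ♟ ♟
· · · · · · · ·
· · · · · · · ·
· · · · · · · ·
· · · · ♙ · · ·
♙ ♙ ♙ ♙ · ♙ ♙ ♙
♖ ♘ ♗ ♕ ♔ ♗ ♘ ♖


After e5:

♜ ♞ ♝ ♛ ♚ ♝ ♞ ♜
♟ ♟ ♟ ♟ · ♟ ♟ ♟
· · · · · · · ·
· · · · ♟ · · ·
· · · · · · · ·
· · · · ♙ · · ·
♙ ♙ ♙ ♙ · ♙ ♙ ♙
♖ ♘ ♗ ♕ ♔ ♗ ♘ ♖


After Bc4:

♜ ♞ ♝ ♛ ♚ ♝ ♞ ♜
♟ ♟ ♟ ♟ · ♟ ♟ ♟
· · · · · · · ·
· · · · ♟ · · ·
· · ♗ · · · · ·
· · · · ♙ · · ·
♙ ♙ ♙ ♙ · ♙ ♙ ♙
♖ ♘ ♗ ♕ ♔ · ♘ ♖


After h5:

♜ ♞ ♝ ♛ ♚ ♝ ♞ ♜
♟ ♟ ♟ ♟ · ♟ ♟ ·
· · · · · · · ·
· · · · ♟ · · ♟
· · ♗ · · · · ·
· · · · ♙ · · ·
♙ ♙ ♙ ♙ · ♙ ♙ ♙
♖ ♘ ♗ ♕ ♔ · ♘ ♖


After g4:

♜ ♞ ♝ ♛ ♚ ♝ ♞ ♜
♟ ♟ ♟ ♟ · ♟ ♟ ·
· · · · · · · ·
· · · · ♟ · · ♟
· · ♗ · · · ♙ ·
· · · · ♙ · · ·
♙ ♙ ♙ ♙ · ♙ · ♙
♖ ♘ ♗ ♕ ♔ · ♘ ♖


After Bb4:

♜ ♞ ♝ ♛ ♚ · ♞ ♜
♟ ♟ ♟ ♟ · ♟ ♟ ·
· · · · · · · ·
· · · · ♟ · · ♟
· ♝ ♗ · · · ♙ ·
· · · · ♙ · · ·
♙ ♙ ♙ ♙ · ♙ · ♙
♖ ♘ ♗ ♕ ♔ · ♘ ♖



  a b c d e f g h
  ─────────────────
8│♜ ♞ ♝ ♛ ♚ · ♞ ♜│8
7│♟ ♟ ♟ ♟ · ♟ ♟ ·│7
6│· · · · · · · ·│6
5│· · · · ♟ · · ♟│5
4│· ♝ ♗ · · · ♙ ·│4
3│· · · · ♙ · · ·│3
2│♙ ♙ ♙ ♙ · ♙ · ♙│2
1│♖ ♘ ♗ ♕ ♔ · ♘ ♖│1
  ─────────────────
  a b c d e f g h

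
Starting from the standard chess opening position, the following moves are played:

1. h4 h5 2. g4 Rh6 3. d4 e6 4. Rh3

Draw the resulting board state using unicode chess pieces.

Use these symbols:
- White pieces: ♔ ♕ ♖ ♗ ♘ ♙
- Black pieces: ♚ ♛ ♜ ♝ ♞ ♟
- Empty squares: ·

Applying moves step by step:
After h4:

♜ ♞ ♝ ♛ ♚ ♝ ♞ ♜
♟ ♟ ♟ ♟ ♟ ♟ ♟ ♟
· · · · · · · ·
· · · · · · · ·
· · · · · · · ♙
· · · · · · · ·
♙ ♙ ♙ ♙ ♙ ♙ ♙ ·
♖ ♘ ♗ ♕ ♔ ♗ ♘ ♖


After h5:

♜ ♞ ♝ ♛ ♚ ♝ ♞ ♜
♟ ♟ ♟ ♟ ♟ ♟ ♟ ·
· · · · · · · ·
· · · · · · · ♟
· · · · · · · ♙
· · · · · · · ·
♙ ♙ ♙ ♙ ♙ ♙ ♙ ·
♖ ♘ ♗ ♕ ♔ ♗ ♘ ♖


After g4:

♜ ♞ ♝ ♛ ♚ ♝ ♞ ♜
♟ ♟ ♟ ♟ ♟ ♟ ♟ ·
· · · · · · · ·
· · · · · · · ♟
· · · · · · ♙ ♙
· · · · · · · ·
♙ ♙ ♙ ♙ ♙ ♙ · ·
♖ ♘ ♗ ♕ ♔ ♗ ♘ ♖


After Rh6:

♜ ♞ ♝ ♛ ♚ ♝ ♞ ·
♟ ♟ ♟ ♟ ♟ ♟ ♟ ·
· · · · · · · ♜
· · · · · · · ♟
· · · · · · ♙ ♙
· · · · · · · ·
♙ ♙ ♙ ♙ ♙ ♙ · ·
♖ ♘ ♗ ♕ ♔ ♗ ♘ ♖


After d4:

♜ ♞ ♝ ♛ ♚ ♝ ♞ ·
♟ ♟ ♟ ♟ ♟ ♟ ♟ ·
· · · · · · · ♜
· · · · · · · ♟
· · · ♙ · · ♙ ♙
· · · · · · · ·
♙ ♙ ♙ · ♙ ♙ · ·
♖ ♘ ♗ ♕ ♔ ♗ ♘ ♖


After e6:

♜ ♞ ♝ ♛ ♚ ♝ ♞ ·
♟ ♟ ♟ ♟ · ♟ ♟ ·
· · · · ♟ · · ♜
· · · · · · · ♟
· · · ♙ · · ♙ ♙
· · · · · · · ·
♙ ♙ ♙ · ♙ ♙ · ·
♖ ♘ ♗ ♕ ♔ ♗ ♘ ♖


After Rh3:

♜ ♞ ♝ ♛ ♚ ♝ ♞ ·
♟ ♟ ♟ ♟ · ♟ ♟ ·
· · · · ♟ · · ♜
· · · · · · · ♟
· · · ♙ · · ♙ ♙
· · · · · · · ♖
♙ ♙ ♙ · ♙ ♙ · ·
♖ ♘ ♗ ♕ ♔ ♗ ♘ ·



  a b c d e f g h
  ─────────────────
8│♜ ♞ ♝ ♛ ♚ ♝ ♞ ·│8
7│♟ ♟ ♟ ♟ · ♟ ♟ ·│7
6│· · · · ♟ · · ♜│6
5│· · · · · · · ♟│5
4│· · · ♙ · · ♙ ♙│4
3│· · · · · · · ♖│3
2│♙ ♙ ♙ · ♙ ♙ · ·│2
1│♖ ♘ ♗ ♕ ♔ ♗ ♘ ·│1
  ─────────────────
  a b c d e f g h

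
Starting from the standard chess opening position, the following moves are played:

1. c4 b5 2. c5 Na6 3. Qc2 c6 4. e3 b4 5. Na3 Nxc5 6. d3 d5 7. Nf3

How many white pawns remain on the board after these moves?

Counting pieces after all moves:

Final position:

  a b c d e f g h
  ─────────────────
8│♜ · ♝ ♛ ♚ ♝ ♞ ♜│8
7│♟ · · · ♟ ♟ ♟ ♟│7
6│· · ♟ · · · · ·│6
5│· · ♞ ♟ · · · ·│5
4│· ♟ · · · · · ·│4
3│♘ · · ♙ ♙ ♘ · ·│3
2│♙ ♙ ♕ · · ♙ ♙ ♙│2
1│♖ · ♗ · ♔ ♗ · ♖│1
  ─────────────────
  a b c d e f g h


7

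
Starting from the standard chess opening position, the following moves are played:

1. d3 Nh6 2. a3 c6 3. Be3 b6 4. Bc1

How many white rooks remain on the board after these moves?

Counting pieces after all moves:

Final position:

  a b c d e f g h
  ─────────────────
8│♜ ♞ ♝ ♛ ♚ ♝ · ♜│8
7│♟ · · ♟ ♟ ♟ ♟ ♟│7
6│· ♟ ♟ · · · · ♞│6
5│· · · · · · · ·│5
4│· · · · · · · ·│4
3│♙ · · ♙ · · · ·│3
2│· ♙ ♙ · ♙ ♙ ♙ ♙│2
1│♖ ♘ ♗ ♕ ♔ ♗ ♘ ♖│1
  ─────────────────
  a b c d e f g h


2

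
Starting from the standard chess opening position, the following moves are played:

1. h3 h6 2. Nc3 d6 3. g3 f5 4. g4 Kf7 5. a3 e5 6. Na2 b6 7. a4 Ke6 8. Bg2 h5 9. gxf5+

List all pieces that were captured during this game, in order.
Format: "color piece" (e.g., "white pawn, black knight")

Tracking captures:
  gxf5+: captured black pawn

black pawn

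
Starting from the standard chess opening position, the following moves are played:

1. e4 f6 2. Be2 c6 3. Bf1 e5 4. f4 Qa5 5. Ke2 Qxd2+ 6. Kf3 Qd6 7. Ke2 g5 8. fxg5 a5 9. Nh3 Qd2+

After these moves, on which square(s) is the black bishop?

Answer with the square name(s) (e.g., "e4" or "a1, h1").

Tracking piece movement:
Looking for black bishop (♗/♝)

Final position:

  a b c d e f g h
  ─────────────────
8│♜ ♞ ♝ · ♚ ♝ ♞ ♜│8
7│· ♟ · ♟ · · · ♟│7
6│· · ♟ · · ♟ · ·│6
5│♟ · · · ♟ · ♙ ·│5
4│· · · · ♙ · · ·│4
3│· · · · · · · ♘│3
2│♙ ♙ ♙ ♛ ♔ · ♙ ♙│2
1│♖ ♘ ♗ ♕ · ♗ · ♖│1
  ─────────────────
  a b c d e f g h


c8, f8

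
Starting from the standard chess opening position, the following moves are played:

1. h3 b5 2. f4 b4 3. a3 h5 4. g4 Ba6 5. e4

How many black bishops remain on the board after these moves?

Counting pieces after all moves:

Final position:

  a b c d e f g h
  ─────────────────
8│♜ ♞ · ♛ ♚ ♝ ♞ ♜│8
7│♟ · ♟ ♟ ♟ ♟ ♟ ·│7
6│♝ · · · · · · ·│6
5│· · · · · · · ♟│5
4│· ♟ · · ♙ ♙ ♙ ·│4
3│♙ · · · · · · ♙│3
2│· ♙ ♙ ♙ · · · ·│2
1│♖ ♘ ♗ ♕ ♔ ♗ ♘ ♖│1
  ─────────────────
  a b c d e f g h


2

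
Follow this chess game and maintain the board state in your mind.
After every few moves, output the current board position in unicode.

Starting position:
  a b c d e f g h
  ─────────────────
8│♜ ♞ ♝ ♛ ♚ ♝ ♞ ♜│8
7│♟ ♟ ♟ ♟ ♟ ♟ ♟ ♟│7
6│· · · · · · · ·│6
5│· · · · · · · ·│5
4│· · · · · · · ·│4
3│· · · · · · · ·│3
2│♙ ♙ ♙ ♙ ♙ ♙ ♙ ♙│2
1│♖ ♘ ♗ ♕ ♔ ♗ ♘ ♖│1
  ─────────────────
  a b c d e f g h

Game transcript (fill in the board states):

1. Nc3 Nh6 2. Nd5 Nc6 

  a b c d e f g h
  ─────────────────
8│♜ · ♝ ♛ ♚ ♝ · ♜│8
7│♟ ♟ ♟ ♟ ♟ ♟ ♟ ♟│7
6│· · ♞ · · · · ♞│6
5│· · · ♘ · · · ·│5
4│· · · · · · · ·│4
3│· · · · · · · ·│3
2│♙ ♙ ♙ ♙ ♙ ♙ ♙ ♙│2
1│♖ · ♗ ♕ ♔ ♗ ♘ ♖│1
  ─────────────────
  a b c d e f g h

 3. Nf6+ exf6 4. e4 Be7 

  a b c d e f g h
  ─────────────────
8│♜ · ♝ ♛ ♚ · · ♜│8
7│♟ ♟ ♟ ♟ ♝ ♟ ♟ ♟│7
6│· · ♞ · · ♟ · ♞│6
5│· · · · · · · ·│5
4│· · · · ♙ · · ·│4
3│· · · · · · · ·│3
2│♙ ♙ ♙ ♙ · ♙ ♙ ♙│2
1│♖ · ♗ ♕ ♔ ♗ ♘ ♖│1
  ─────────────────
  a b c d e f g h

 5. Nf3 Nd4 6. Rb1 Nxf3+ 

  a b c d e f g h
  ─────────────────
8│♜ · ♝ ♛ ♚ · · ♜│8
7│♟ ♟ ♟ ♟ ♝ ♟ ♟ ♟│7
6│· · · · · ♟ · ♞│6
5│· · · · · · · ·│5
4│· · · · ♙ · · ·│4
3│· · · · · ♞ · ·│3
2│♙ ♙ ♙ ♙ · ♙ ♙ ♙│2
1│· ♖ ♗ ♕ ♔ ♗ · ♖│1
  ─────────────────
  a b c d e f g h

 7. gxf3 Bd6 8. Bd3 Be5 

  a b c d e f g h
  ─────────────────
8│♜ · ♝ ♛ ♚ · · ♜│8
7│♟ ♟ ♟ ♟ · ♟ ♟ ♟│7
6│· · · · · ♟ · ♞│6
5│· · · · ♝ · · ·│5
4│· · · · ♙ · · ·│4
3│· · · ♗ · ♙ · ·│3
2│♙ ♙ ♙ ♙ · ♙ · ♙│2
1│· ♖ ♗ ♕ ♔ · · ♖│1
  ─────────────────
  a b c d e f g h

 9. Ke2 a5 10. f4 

  a b c d e f g h
  ─────────────────
8│♜ · ♝ ♛ ♚ · · ♜│8
7│· ♟ ♟ ♟ · ♟ ♟ ♟│7
6│· · · · · ♟ · ♞│6
5│♟ · · · ♝ · · ·│5
4│· · · · ♙ ♙ · ·│4
3│· · · ♗ · · · ·│3
2│♙ ♙ ♙ ♙ ♔ ♙ · ♙│2
1│· ♖ ♗ ♕ · · · ♖│1
  ─────────────────
  a b c d e f g h


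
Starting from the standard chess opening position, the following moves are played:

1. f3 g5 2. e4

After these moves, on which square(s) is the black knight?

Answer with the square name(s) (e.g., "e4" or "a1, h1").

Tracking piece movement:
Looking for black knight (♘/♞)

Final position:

  a b c d e f g h
  ─────────────────
8│♜ ♞ ♝ ♛ ♚ ♝ ♞ ♜│8
7│♟ ♟ ♟ ♟ ♟ ♟ · ♟│7
6│· · · · · · · ·│6
5│· · · · · · ♟ ·│5
4│· · · · ♙ · · ·│4
3│· · · · · ♙ · ·│3
2│♙ ♙ ♙ ♙ · · ♙ ♙│2
1│♖ ♘ ♗ ♕ ♔ ♗ ♘ ♖│1
  ─────────────────
  a b c d e f g h


b8, g8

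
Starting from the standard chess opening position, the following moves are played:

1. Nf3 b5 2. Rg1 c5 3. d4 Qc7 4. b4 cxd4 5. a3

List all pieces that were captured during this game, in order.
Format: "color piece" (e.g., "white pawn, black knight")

Tracking captures:
  cxd4: captured white pawn

white pawn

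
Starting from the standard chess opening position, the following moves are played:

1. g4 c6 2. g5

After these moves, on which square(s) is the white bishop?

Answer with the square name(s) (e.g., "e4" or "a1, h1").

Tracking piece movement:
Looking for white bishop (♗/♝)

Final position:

  a b c d e f g h
  ─────────────────
8│♜ ♞ ♝ ♛ ♚ ♝ ♞ ♜│8
7│♟ ♟ · ♟ ♟ ♟ ♟ ♟│7
6│· · ♟ · · · · ·│6
5│· · · · · · ♙ ·│5
4│· · · · · · · ·│4
3│· · · · · · · ·│3
2│♙ ♙ ♙ ♙ ♙ ♙ · ♙│2
1│♖ ♘ ♗ ♕ ♔ ♗ ♘ ♖│1
  ─────────────────
  a b c d e f g h


c1, f1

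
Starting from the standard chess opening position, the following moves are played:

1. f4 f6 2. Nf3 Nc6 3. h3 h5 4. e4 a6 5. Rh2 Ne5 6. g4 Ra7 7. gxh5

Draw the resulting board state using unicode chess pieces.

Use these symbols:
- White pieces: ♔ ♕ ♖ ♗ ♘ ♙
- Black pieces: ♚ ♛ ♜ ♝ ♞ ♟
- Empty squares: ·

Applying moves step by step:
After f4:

♜ ♞ ♝ ♛ ♚ ♝ ♞ ♜
♟ ♟ ♟ ♟ ♟ ♟ ♟ ♟
· · · · · · · ·
· · · · · · · ·
· · · · · ♙ · ·
· · · · · · · ·
♙ ♙ ♙ ♙ ♙ · ♙ ♙
♖ ♘ ♗ ♕ ♔ ♗ ♘ ♖


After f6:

♜ ♞ ♝ ♛ ♚ ♝ ♞ ♜
♟ ♟ ♟ ♟ ♟ · ♟ ♟
· · · · · ♟ · ·
· · · · · · · ·
· · · · · ♙ · ·
· · · · · · · ·
♙ ♙ ♙ ♙ ♙ · ♙ ♙
♖ ♘ ♗ ♕ ♔ ♗ ♘ ♖


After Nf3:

♜ ♞ ♝ ♛ ♚ ♝ ♞ ♜
♟ ♟ ♟ ♟ ♟ · ♟ ♟
· · · · · ♟ · ·
· · · · · · · ·
· · · · · ♙ · ·
· · · · · ♘ · ·
♙ ♙ ♙ ♙ ♙ · ♙ ♙
♖ ♘ ♗ ♕ ♔ ♗ · ♖


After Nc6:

♜ · ♝ ♛ ♚ ♝ ♞ ♜
♟ ♟ ♟ ♟ ♟ · ♟ ♟
· · ♞ · · ♟ · ·
· · · · · · · ·
· · · · · ♙ · ·
· · · · · ♘ · ·
♙ ♙ ♙ ♙ ♙ · ♙ ♙
♖ ♘ ♗ ♕ ♔ ♗ · ♖


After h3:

♜ · ♝ ♛ ♚ ♝ ♞ ♜
♟ ♟ ♟ ♟ ♟ · ♟ ♟
· · ♞ · · ♟ · ·
· · · · · · · ·
· · · · · ♙ · ·
· · · · · ♘ · ♙
♙ ♙ ♙ ♙ ♙ · ♙ ·
♖ ♘ ♗ ♕ ♔ ♗ · ♖


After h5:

♜ · ♝ ♛ ♚ ♝ ♞ ♜
♟ ♟ ♟ ♟ ♟ · ♟ ·
· · ♞ · · ♟ · ·
· · · · · · · ♟
· · · · · ♙ · ·
· · · · · ♘ · ♙
♙ ♙ ♙ ♙ ♙ · ♙ ·
♖ ♘ ♗ ♕ ♔ ♗ · ♖


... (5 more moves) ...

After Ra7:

· · ♝ ♛ ♚ ♝ ♞ ♜
♜ ♟ ♟ ♟ ♟ · ♟ ·
♟ · · · · ♟ · ·
· · · · ♞ · · ♟
· · · · ♙ ♙ ♙ ·
· · · · · ♘ · ♙
♙ ♙ ♙ ♙ · · · ♖
♖ ♘ ♗ ♕ ♔ ♗ · ·


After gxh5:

· · ♝ ♛ ♚ ♝ ♞ ♜
♜ ♟ ♟ ♟ ♟ · ♟ ·
♟ · · · · ♟ · ·
· · · · ♞ · · ♙
· · · · ♙ ♙ · ·
· · · · · ♘ · ♙
♙ ♙ ♙ ♙ · · · ♖
♖ ♘ ♗ ♕ ♔ ♗ · ·



  a b c d e f g h
  ─────────────────
8│· · ♝ ♛ ♚ ♝ ♞ ♜│8
7│♜ ♟ ♟ ♟ ♟ · ♟ ·│7
6│♟ · · · · ♟ · ·│6
5│· · · · ♞ · · ♙│5
4│· · · · ♙ ♙ · ·│4
3│· · · · · ♘ · ♙│3
2│♙ ♙ ♙ ♙ · · · ♖│2
1│♖ ♘ ♗ ♕ ♔ ♗ · ·│1
  ─────────────────
  a b c d e f g h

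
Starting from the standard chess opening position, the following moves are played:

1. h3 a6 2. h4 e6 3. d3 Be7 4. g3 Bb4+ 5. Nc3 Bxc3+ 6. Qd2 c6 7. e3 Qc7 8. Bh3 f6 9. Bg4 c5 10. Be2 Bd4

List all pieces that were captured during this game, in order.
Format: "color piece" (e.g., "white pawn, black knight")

Tracking captures:
  Bxc3+: captured white knight

white knight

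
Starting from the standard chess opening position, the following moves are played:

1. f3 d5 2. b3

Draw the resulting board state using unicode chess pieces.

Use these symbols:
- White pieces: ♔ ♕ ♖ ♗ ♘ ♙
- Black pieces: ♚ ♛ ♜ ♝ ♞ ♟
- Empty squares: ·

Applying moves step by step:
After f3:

♜ ♞ ♝ ♛ ♚ ♝ ♞ ♜
♟ ♟ ♟ ♟ ♟ ♟ ♟ ♟
· · · · · · · ·
· · · · · · · ·
· · · · · · · ·
· · · · · ♙ · ·
♙ ♙ ♙ ♙ ♙ · ♙ ♙
♖ ♘ ♗ ♕ ♔ ♗ ♘ ♖


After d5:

♜ ♞ ♝ ♛ ♚ ♝ ♞ ♜
♟ ♟ ♟ · ♟ ♟ ♟ ♟
· · · · · · · ·
· · · ♟ · · · ·
· · · · · · · ·
· · · · · ♙ · ·
♙ ♙ ♙ ♙ ♙ · ♙ ♙
♖ ♘ ♗ ♕ ♔ ♗ ♘ ♖


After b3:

♜ ♞ ♝ ♛ ♚ ♝ ♞ ♜
♟ ♟ ♟ · ♟ ♟ ♟ ♟
· · · · · · · ·
· · · ♟ · · · ·
· · · · · · · ·
· ♙ · · · ♙ · ·
♙ · ♙ ♙ ♙ · ♙ ♙
♖ ♘ ♗ ♕ ♔ ♗ ♘ ♖



  a b c d e f g h
  ─────────────────
8│♜ ♞ ♝ ♛ ♚ ♝ ♞ ♜│8
7│♟ ♟ ♟ · ♟ ♟ ♟ ♟│7
6│· · · · · · · ·│6
5│· · · ♟ · · · ·│5
4│· · · · · · · ·│4
3│· ♙ · · · ♙ · ·│3
2│♙ · ♙ ♙ ♙ · ♙ ♙│2
1│♖ ♘ ♗ ♕ ♔ ♗ ♘ ♖│1
  ─────────────────
  a b c d e f g h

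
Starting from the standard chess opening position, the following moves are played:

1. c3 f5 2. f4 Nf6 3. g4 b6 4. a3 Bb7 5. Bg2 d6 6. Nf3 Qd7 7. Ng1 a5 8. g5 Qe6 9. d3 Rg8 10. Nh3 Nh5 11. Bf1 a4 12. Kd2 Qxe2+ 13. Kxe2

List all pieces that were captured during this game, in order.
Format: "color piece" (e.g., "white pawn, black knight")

Tracking captures:
  Qxe2+: captured white pawn
  Kxe2: captured black queen

white pawn, black queen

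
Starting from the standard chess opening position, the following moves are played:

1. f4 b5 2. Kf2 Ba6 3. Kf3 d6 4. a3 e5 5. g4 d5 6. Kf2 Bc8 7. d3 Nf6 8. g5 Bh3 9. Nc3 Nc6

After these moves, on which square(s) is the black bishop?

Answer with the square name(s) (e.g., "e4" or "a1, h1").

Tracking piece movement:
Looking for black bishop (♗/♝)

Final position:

  a b c d e f g h
  ─────────────────
8│♜ · · ♛ ♚ ♝ · ♜│8
7│♟ · ♟ · · ♟ ♟ ♟│7
6│· · ♞ · · ♞ · ·│6
5│· ♟ · ♟ ♟ · ♙ ·│5
4│· · · · · ♙ · ·│4
3│♙ · ♘ ♙ · · · ♝│3
2│· ♙ ♙ · ♙ ♔ · ♙│2
1│♖ · ♗ ♕ · ♗ ♘ ♖│1
  ─────────────────
  a b c d e f g h


f8, h3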